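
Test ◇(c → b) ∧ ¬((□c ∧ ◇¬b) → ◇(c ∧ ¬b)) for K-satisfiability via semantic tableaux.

1. ◇(c → b) ∧ ¬((□c ∧ ◇¬b) → ◇(c ∧ ¬b)), u
2. ◇(c → b), u
3. ¬((□c ∧ ◇¬b) → ◇(c ∧ ¬b)), u
4. □c ∧ ◇¬b, u
5. ¬◇(c ∧ ¬b), u
6. □c, u
7. ◇¬b, u
8. c → b, v
9. ¬(c ∧ ¬b), v
10. c, v
11. b, v
12. ¬b, w
13. ¬(c ∧ ¬b), w
14. c, w
15. b, w
Accessibility: uRv, uRw
Branch closes: b and ¬b both at w.
Every branch closes; the branch above is one of them.

No, unsatisfiable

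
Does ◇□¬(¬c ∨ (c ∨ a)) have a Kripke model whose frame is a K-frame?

Satisfiable

1. ◇□¬(¬c ∨ (c ∨ a)), 0
2. □¬(¬c ∨ (c ∨ a)), 1   [◇-rule on 1: fresh world 1, 0R1]
Accessibility: 0R1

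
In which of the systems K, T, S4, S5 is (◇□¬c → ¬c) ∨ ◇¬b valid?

S5-tableau for the negation ¬((◇□¬c → ¬c) ∨ ◇¬b):
1. ¬((◇□¬c → ¬c) ∨ ◇¬b), w0
2. ¬(◇□¬c → ¬c), w0   [¬∨-rule on 1]
3. ¬◇¬b, w0   [¬∨-rule on 1]
4. ◇□¬c, w0   [¬→-rule on 2]
5. c, w0   [¬→-rule on 2]
6. b, w0   [¬◇-rule on 3 via w0Rw0]
7. □¬c, w1   [◇-rule on 4: fresh world w1, w0Rw1]
8. b, w1   [¬◇-rule on 3 via w0Rw1]
9. ¬c, w0   [□-rule on 7 via w1Rw0]
Accessibility: w0Rw0, w0Rw1, w1Rw0, w1Rw1
Branch closes: c and ¬c both at w0.
Every branch closes (one shown): valid in S5.
S4-tableau for the negation ¬((◇□¬c → ¬c) ∨ ◇¬b):
1. ¬((◇□¬c → ¬c) ∨ ◇¬b), w0
2. ¬(◇□¬c → ¬c), w0   [¬∨-rule on 1]
3. ¬◇¬b, w0   [¬∨-rule on 1]
4. ◇□¬c, w0   [¬→-rule on 2]
5. c, w0   [¬→-rule on 2]
6. b, w0   [¬◇-rule on 3 via w0Rw0]
7. □¬c, w1   [◇-rule on 4: fresh world w1, w0Rw1]
8. b, w1   [¬◇-rule on 3 via w0Rw1]
9. ¬c, w1   [□-rule on 7 via w1Rw1]
Accessibility: w0Rw0, w0Rw1, w1Rw1
Complete open branch: countermodel on an S4-frame, so not valid in S4, nor in K, T (the same frame is also a K-frame and a T-frame).

S5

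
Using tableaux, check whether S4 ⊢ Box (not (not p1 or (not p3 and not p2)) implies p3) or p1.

Tableau for the negation not (Box (not (not p1 or (not p3 and not p2)) implies p3) or p1):
1. not (Box (not (not p1 or (not p3 and not p2)) implies p3) or p1), w0
2. not Box (not (not p1 or (not p3 and not p2)) implies p3), w0
3. not p1, w0
4. not (not (not p1 or (not p3 and not p2)) implies p3), w1
5. not (not p1 or (not p3 and not p2)), w1
6. not p3, w1
7. p1, w1
8. not (not p3 and not p2), w1
9. p2, w1
Accessibility: w0Rw0, w0Rw1, w1Rw1
The negation has an open branch (countermodel exists).

No, not valid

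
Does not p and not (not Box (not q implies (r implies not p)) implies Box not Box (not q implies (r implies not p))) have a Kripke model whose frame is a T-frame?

Yes, satisfiable

1. not p and not (not Box (not q implies (r implies not p)) implies Box not Box (not q implies (r implies not p))), u
2. not p, u   [and-rule on 1]
3. not (not Box (not q implies (r implies not p)) implies Box not Box (not q implies (r implies not p))), u   [and-rule on 1]
4. not Box (not q implies (r implies not p)), u   [neg-implies-rule on 3]
5. not Box not Box (not q implies (r implies not p)), u   [neg-implies-rule on 3]
6. not (not q implies (r implies not p)), v   [neg-Box-rule on 4: fresh world v, uRv]
7. not q, v   [neg-implies-rule on 6]
8. not (r implies not p), v   [neg-implies-rule on 6]
9. r, v   [neg-implies-rule on 8]
10. p, v   [neg-implies-rule on 8]
11. Box (not q implies (r implies not p)), w   [neg-Box-rule on 5: fresh world w, uRw]
12. not q implies (r implies not p), w   [Box-rule on 11 via wRw]
13. r implies not p, w   [implies-rule on 12 (branches; this branch)]
14. not p, w   [implies-rule on 13 (branches; this branch)]
Accessibility: uRu, uRv, uRw, vRv, wRw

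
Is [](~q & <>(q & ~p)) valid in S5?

Not valid

Tableau for the negation ~[](~q & <>(q & ~p)):
1. ~[](~q & <>(q & ~p)), 0
2. ~(~q & <>(q & ~p)), 1
3. ~<>(q & ~p), 1
4. ~(q & ~p), 0
5. ~(q & ~p), 1
6. p, 0
7. p, 1
Accessibility: 0R0, 0R1, 1R0, 1R1
The negation has an open branch (countermodel exists).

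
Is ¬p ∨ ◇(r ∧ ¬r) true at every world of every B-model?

Tableau for the negation ¬(¬p ∨ ◇(r ∧ ¬r)):
1. ¬(¬p ∨ ◇(r ∧ ¬r)), u
2. p, u
3. ¬◇(r ∧ ¬r), u
4. ¬(r ∧ ¬r), u
5. r, u
Accessibility: uRu
The negation has an open branch (countermodel exists).

No, not valid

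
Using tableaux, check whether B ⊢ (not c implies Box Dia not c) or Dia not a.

Tableau for the negation not ((not c implies Box Dia not c) or Dia not a):
1. not ((not c implies Box Dia not c) or Dia not a), 0
2. not (not c implies Box Dia not c), 0
3. not Dia not a, 0
4. not c, 0
5. not Box Dia not c, 0
6. a, 0
7. not Dia not c, 1
8. a, 1
9. c, 0
Accessibility: 0R0, 0R1, 1R0, 1R1
Branch closes: c and not c both at 0.
All branches of the negation close; one closing branch shown above.

Yes, valid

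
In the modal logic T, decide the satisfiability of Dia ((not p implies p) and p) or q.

1. Dia ((not p implies p) and p) or q, 0
2. q, 0
Accessibility: 0R0

Satisfiable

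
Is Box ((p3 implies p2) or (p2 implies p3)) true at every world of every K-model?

Valid

Tableau for the negation not Box ((p3 implies p2) or (p2 implies p3)):
1. not Box ((p3 implies p2) or (p2 implies p3)), 0
2. not ((p3 implies p2) or (p2 implies p3)), 1   [neg-Box-rule on 1: fresh world 1, 0R1]
3. not (p3 implies p2), 1   [neg-or-rule on 2]
4. not (p2 implies p3), 1   [neg-or-rule on 2]
5. p3, 1   [neg-implies-rule on 3]
6. not p2, 1   [neg-implies-rule on 3]
7. p2, 1   [neg-implies-rule on 4]
8. not p3, 1   [neg-implies-rule on 4]
Accessibility: 0R1
Branch closes: p2 and not p2 both at 1.
All branches of the negation close; one closing branch shown above.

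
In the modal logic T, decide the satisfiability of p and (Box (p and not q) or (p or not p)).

1. p and (Box (p and not q) or (p or not p)), 0
2. p, 0
3. Box (p and not q) or (p or not p), 0
4. p or not p, 0
Accessibility: 0R0

Satisfiable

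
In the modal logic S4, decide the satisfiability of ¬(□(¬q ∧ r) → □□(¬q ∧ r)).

Unsatisfiable

1. ¬(□(¬q ∧ r) → □□(¬q ∧ r)), u
2. □(¬q ∧ r), u
3. ¬□□(¬q ∧ r), u
4. ¬q ∧ r, u
5. ¬q, u
6. r, u
7. ¬□(¬q ∧ r), v
8. ¬q ∧ r, v
9. ¬q, v
10. r, v
11. ¬(¬q ∧ r), w
12. ¬q ∧ r, w
13. ¬q, w
14. r, w
15. ¬r, w
Accessibility: uRu, uRv, uRw, vRv, vRw, wRw
Branch closes: r and ¬r both at w.
(One branch shown.) All branches close.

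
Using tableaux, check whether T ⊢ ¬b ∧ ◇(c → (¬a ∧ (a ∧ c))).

Tableau for the negation ¬(¬b ∧ ◇(c → (¬a ∧ (a ∧ c)))):
1. ¬(¬b ∧ ◇(c → (¬a ∧ (a ∧ c)))), 0
2. ¬◇(c → (¬a ∧ (a ∧ c))), 0
3. ¬(c → (¬a ∧ (a ∧ c))), 0
4. c, 0
5. ¬(¬a ∧ (a ∧ c)), 0
6. ¬(a ∧ c), 0
7. ¬a, 0
Accessibility: 0R0
The negation has an open branch (countermodel exists).

Not valid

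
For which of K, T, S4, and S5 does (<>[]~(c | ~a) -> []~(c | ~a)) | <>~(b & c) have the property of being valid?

T, S4, S5

K-tableau for the negation ~((<>[]~(c | ~a) -> []~(c | ~a)) | <>~(b & c)):
1. ~((<>[]~(c | ~a) -> []~(c | ~a)) | <>~(b & c)), w0
2. ~(<>[]~(c | ~a) -> []~(c | ~a)), w0
3. ~<>~(b & c), w0
4. <>[]~(c | ~a), w0
5. ~[]~(c | ~a), w0
6. []~(c | ~a), w1
7. b & c, w1
8. b, w1
9. c, w1
10. c | ~a, w2
11. b & c, w2
12. b, w2
13. c, w2
14. ~a, w2
Accessibility: w0Rw1, w0Rw2
Complete open branch: countermodel on a K-frame, so not valid in K.
T-tableau for the negation ~((<>[]~(c | ~a) -> []~(c | ~a)) | <>~(b & c)):
1. ~((<>[]~(c | ~a) -> []~(c | ~a)) | <>~(b & c)), w0
2. ~(<>[]~(c | ~a) -> []~(c | ~a)), w0
3. ~<>~(b & c), w0
4. <>[]~(c | ~a), w0
5. ~[]~(c | ~a), w0
6. b & c, w0
7. b, w0
8. c, w0
9. []~(c | ~a), w1
10. b & c, w1
11. b, w1
12. c, w1
13. ~(c | ~a), w1
14. ~c, w1
15. a, w1
Accessibility: w0Rw0, w0Rw1, w1Rw1
Branch closes: c and ~c both at w1.
Every branch closes (one shown): valid in T, hence also in S4, S5 (every theorem of T is a theorem of S4 and S5).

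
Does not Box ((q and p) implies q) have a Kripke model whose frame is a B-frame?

No, unsatisfiable

1. not Box ((q and p) implies q), u
2. not ((q and p) implies q), v
3. q and p, v
4. not q, v
5. q, v
6. p, v
Accessibility: uRu, uRv, vRu, vRv
Branch closes: q and not q both at v.
All branches of the tableau close; one closing branch shown above.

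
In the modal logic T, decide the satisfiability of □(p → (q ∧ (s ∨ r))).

Satisfiable (open branch found)

1. □(p → (q ∧ (s ∨ r))), 0
2. p → (q ∧ (s ∨ r)), 0
3. q ∧ (s ∨ r), 0
4. q, 0
5. s ∨ r, 0
6. r, 0
Accessibility: 0R0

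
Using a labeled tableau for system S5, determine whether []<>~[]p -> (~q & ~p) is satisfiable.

1. []<>~[]p -> (~q & ~p), 0
2. ~q & ~p, 0
3. ~q, 0
4. ~p, 0
Accessibility: 0R0

Satisfiable (open branch found)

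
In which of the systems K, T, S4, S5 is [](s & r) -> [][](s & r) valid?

S4, S5

T-tableau for the negation ~([](s & r) -> [][](s & r)):
1. ~([](s & r) -> [][](s & r)), u
2. [](s & r), u
3. ~[][](s & r), u
4. s & r, u
5. s, u
6. r, u
7. ~[](s & r), v
8. s & r, v
9. s, v
10. r, v
11. ~(s & r), w
12. ~r, w
Accessibility: uRu, uRv, vRv, vRw, wRw
Complete open branch: countermodel on a T-frame, so not valid in T, nor in K (the same frame is also a K-frame).
S4-tableau for the negation ~([](s & r) -> [][](s & r)):
1. ~([](s & r) -> [][](s & r)), u
2. [](s & r), u
3. ~[][](s & r), u
4. s & r, u
5. s, u
6. r, u
7. ~[](s & r), v
8. s & r, v
9. s, v
10. r, v
11. ~(s & r), w
12. s & r, w
13. s, w
14. r, w
15. ~r, w
Accessibility: uRu, uRv, uRw, vRv, vRw, wRw
Branch closes: r and ~r both at w.
Every branch closes (one shown): valid in S4, hence also in S5 (every theorem of S4 is a theorem of S5).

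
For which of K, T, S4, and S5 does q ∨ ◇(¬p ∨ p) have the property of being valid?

T, S4, S5

K-tableau for the negation ¬(q ∨ ◇(¬p ∨ p)):
1. ¬(q ∨ ◇(¬p ∨ p)), 0
2. ¬q, 0
3. ¬◇(¬p ∨ p), 0
Complete open branch: countermodel on a K-frame, so not valid in K.
T-tableau for the negation ¬(q ∨ ◇(¬p ∨ p)):
1. ¬(q ∨ ◇(¬p ∨ p)), 0
2. ¬q, 0
3. ¬◇(¬p ∨ p), 0
4. ¬(¬p ∨ p), 0
5. p, 0
6. ¬p, 0
Accessibility: 0R0
Branch closes: p and ¬p both at 0.
Every branch closes (one shown): valid in T, hence also in S4, S5 (every theorem of T is a theorem of S4 and S5).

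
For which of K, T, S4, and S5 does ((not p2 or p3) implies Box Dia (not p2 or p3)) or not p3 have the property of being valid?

S5-tableau for the negation not (((not p2 or p3) implies Box Dia (not p2 or p3)) or not p3):
1. not (((not p2 or p3) implies Box Dia (not p2 or p3)) or not p3), 0
2. not ((not p2 or p3) implies Box Dia (not p2 or p3)), 0   [neg-or-rule on 1]
3. p3, 0   [neg-or-rule on 1]
4. not p2 or p3, 0   [neg-implies-rule on 2]
5. not Box Dia (not p2 or p3), 0   [neg-implies-rule on 2]
6. not Dia (not p2 or p3), 1   [neg-Box-rule on 5: fresh world 1, 0R1]
7. not (not p2 or p3), 0   [neg-Dia-rule on 6 via 1R0]
8. p2, 0   [neg-or-rule on 7]
9. not p3, 0   [neg-or-rule on 7]
Accessibility: 0R0, 0R1, 1R0, 1R1
Branch closes: p3 and not p3 both at 0.
Every branch closes (one shown): valid in S5.
S4-tableau for the negation not (((not p2 or p3) implies Box Dia (not p2 or p3)) or not p3):
1. not (((not p2 or p3) implies Box Dia (not p2 or p3)) or not p3), 0
2. not ((not p2 or p3) implies Box Dia (not p2 or p3)), 0   [neg-or-rule on 1]
3. p3, 0   [neg-or-rule on 1]
4. not p2 or p3, 0   [neg-implies-rule on 2]
5. not Box Dia (not p2 or p3), 0   [neg-implies-rule on 2]
6. not Dia (not p2 or p3), 1   [neg-Box-rule on 5: fresh world 1, 0R1]
7. not (not p2 or p3), 1   [neg-Dia-rule on 6 via 1R1]
8. p2, 1   [neg-or-rule on 7]
9. not p3, 1   [neg-or-rule on 7]
Accessibility: 0R0, 0R1, 1R1
Complete open branch: countermodel on an S4-frame, so not valid in S4, nor in K, T (the same frame is also a K-frame and a T-frame).

S5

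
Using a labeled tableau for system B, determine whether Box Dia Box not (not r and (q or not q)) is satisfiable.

1. Box Dia Box not (not r and (q or not q)), w0
2. Dia Box not (not r and (q or not q)), w0
3. Box not (not r and (q or not q)), w1
4. Dia Box not (not r and (q or not q)), w1
5. not (not r and (q or not q)), w0
6. not (not r and (q or not q)), w1
7. r, w0
8. r, w1
9. Box not (not r and (q or not q)), w2
10. not (not r and (q or not q)), w2
11. r, w2
Accessibility: w0Rw0, w0Rw1, w1Rw0, w1Rw1, w1Rw2, w2Rw1, w2Rw2

Satisfiable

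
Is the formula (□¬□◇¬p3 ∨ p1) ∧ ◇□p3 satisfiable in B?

Yes, satisfiable

1. (□¬□◇¬p3 ∨ p1) ∧ ◇□p3, u
2. □¬□◇¬p3 ∨ p1, u
3. ◇□p3, u
4. p1, u
5. □p3, v
6. p3, u
7. p3, v
Accessibility: uRu, uRv, vRu, vRv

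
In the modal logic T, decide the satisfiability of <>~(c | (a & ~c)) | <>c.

1. <>~(c | (a & ~c)) | <>c, 0
2. <>c, 0
3. c, 1
Accessibility: 0R0, 0R1, 1R1

Satisfiable (open branch found)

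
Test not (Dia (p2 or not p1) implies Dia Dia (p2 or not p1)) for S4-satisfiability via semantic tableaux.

1. not (Dia (p2 or not p1) implies Dia Dia (p2 or not p1)), u
2. Dia (p2 or not p1), u
3. not Dia Dia (p2 or not p1), u
4. not Dia (p2 or not p1), u
5. not (p2 or not p1), u
6. not p2, u
7. p1, u
8. p2 or not p1, v
9. not Dia (p2 or not p1), v
10. not (p2 or not p1), v
11. not p2, v
12. p1, v
13. not p1, v
Accessibility: uRu, uRv, vRv
Branch closes: p1 and not p1 both at v.
(One branch shown.) All branches close.

Unsatisfiable (every branch closes)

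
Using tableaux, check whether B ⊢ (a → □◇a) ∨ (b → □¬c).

Valid

Tableau for the negation ¬((a → □◇a) ∨ (b → □¬c)):
1. ¬((a → □◇a) ∨ (b → □¬c)), u
2. ¬(a → □◇a), u
3. ¬(b → □¬c), u
4. a, u
5. ¬□◇a, u
6. b, u
7. ¬□¬c, u
8. ¬◇a, v
9. ¬a, u
Accessibility: uRu, uRv, vRu, vRv
Branch closes: a and ¬a both at u.
All branches of the negation close; one closing branch shown above.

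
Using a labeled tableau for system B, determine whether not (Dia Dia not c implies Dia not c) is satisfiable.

1. not (Dia Dia not c implies Dia not c), w0
2. Dia Dia not c, w0
3. not Dia not c, w0
4. c, w0
5. Dia not c, w1
6. c, w1
7. not c, w2
Accessibility: w0Rw0, w0Rw1, w1Rw0, w1Rw1, w1Rw2, w2Rw1, w2Rw2

Satisfiable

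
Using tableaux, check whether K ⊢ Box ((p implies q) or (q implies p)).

Valid

Tableau for the negation not Box ((p implies q) or (q implies p)):
1. not Box ((p implies q) or (q implies p)), 0
2. not ((p implies q) or (q implies p)), 1   [neg-Box-rule on 1: fresh world 1, 0R1]
3. not (p implies q), 1   [neg-or-rule on 2]
4. not (q implies p), 1   [neg-or-rule on 2]
5. p, 1   [neg-implies-rule on 3]
6. not q, 1   [neg-implies-rule on 3]
7. q, 1   [neg-implies-rule on 4]
8. not p, 1   [neg-implies-rule on 4]
Accessibility: 0R1
Branch closes: q and not q both at 1.
All branches of the negation close; one closing branch shown above.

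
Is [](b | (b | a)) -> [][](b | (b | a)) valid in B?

No, not valid

Tableau for the negation ~([](b | (b | a)) -> [][](b | (b | a))):
1. ~([](b | (b | a)) -> [][](b | (b | a))), u
2. [](b | (b | a)), u   [~->-rule on 1]
3. ~[][](b | (b | a)), u   [~->-rule on 1]
4. b | (b | a), u   [[]-rule on 2 via uRu]
5. b | a, u   [|-rule on 4 (branches; this branch)]
6. a, u   [|-rule on 5 (branches; this branch)]
7. ~[](b | (b | a)), v   [~[]-rule on 3: fresh world v, uRv]
8. b | (b | a), v   [[]-rule on 2 via uRv]
9. b | a, v   [|-rule on 8 (branches; this branch)]
10. a, v   [|-rule on 9 (branches; this branch)]
11. ~(b | (b | a)), w   [~[]-rule on 7: fresh world w, vRw]
12. ~b, w   [~|-rule on 11]
13. ~(b | a), w   [~|-rule on 11]
14. ~a, w   [~|-rule on 13]
Accessibility: uRu, uRv, vRu, vRv, vRw, wRv, wRw
The negation has an open branch (countermodel exists).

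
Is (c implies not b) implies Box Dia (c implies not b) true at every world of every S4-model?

Invalid (countermodel exists)

Tableau for the negation not ((c implies not b) implies Box Dia (c implies not b)):
1. not ((c implies not b) implies Box Dia (c implies not b)), w0
2. c implies not b, w0
3. not Box Dia (c implies not b), w0
4. not b, w0
5. not Dia (c implies not b), w1
6. not (c implies not b), w1
7. c, w1
8. b, w1
Accessibility: w0Rw0, w0Rw1, w1Rw1
The negation has an open branch (countermodel exists).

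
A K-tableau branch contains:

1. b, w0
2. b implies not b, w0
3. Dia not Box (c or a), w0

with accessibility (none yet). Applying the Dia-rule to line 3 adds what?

a fresh world w1 with w0Rw1, and not Box (c or a) at w1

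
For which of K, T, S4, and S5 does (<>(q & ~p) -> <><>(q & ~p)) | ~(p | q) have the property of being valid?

K-tableau for the negation ~((<>(q & ~p) -> <><>(q & ~p)) | ~(p | q)):
1. ~((<>(q & ~p) -> <><>(q & ~p)) | ~(p | q)), 0
2. ~(<>(q & ~p) -> <><>(q & ~p)), 0
3. p | q, 0
4. <>(q & ~p), 0
5. ~<><>(q & ~p), 0
6. q, 0
7. q & ~p, 1
8. q, 1
9. ~p, 1
10. ~<>(q & ~p), 1
Accessibility: 0R1
Complete open branch: countermodel on a K-frame, so not valid in K.
T-tableau for the negation ~((<>(q & ~p) -> <><>(q & ~p)) | ~(p | q)):
1. ~((<>(q & ~p) -> <><>(q & ~p)) | ~(p | q)), 0
2. ~(<>(q & ~p) -> <><>(q & ~p)), 0
3. p | q, 0
4. <>(q & ~p), 0
5. ~<><>(q & ~p), 0
6. ~<>(q & ~p), 0
7. ~(q & ~p), 0
8. q, 0
9. p, 0
10. q & ~p, 1
11. q, 1
12. ~p, 1
13. ~<>(q & ~p), 1
14. ~(q & ~p), 1
15. p, 1
Accessibility: 0R0, 0R1, 1R1
Branch closes: p and ~p both at 1.
Every branch closes (one shown): valid in T, hence also in S4, S5 (every theorem of T is a theorem of S4 and S5).

T, S4, S5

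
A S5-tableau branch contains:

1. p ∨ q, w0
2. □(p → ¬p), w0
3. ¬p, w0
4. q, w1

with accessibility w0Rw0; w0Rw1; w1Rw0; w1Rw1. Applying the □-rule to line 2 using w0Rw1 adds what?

p → ¬p, w1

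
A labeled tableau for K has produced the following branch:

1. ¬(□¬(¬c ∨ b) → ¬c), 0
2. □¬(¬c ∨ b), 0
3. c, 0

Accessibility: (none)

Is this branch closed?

Open

No world carries both an atom and its negation.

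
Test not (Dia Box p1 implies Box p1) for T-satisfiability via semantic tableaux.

1. not (Dia Box p1 implies Box p1), u
2. Dia Box p1, u   [neg-implies-rule on 1]
3. not Box p1, u   [neg-implies-rule on 1]
4. Box p1, v   [Dia-rule on 2: fresh world v, uRv]
5. p1, v   [Box-rule on 4 via vRv]
6. not p1, w   [neg-Box-rule on 3: fresh world w, uRw]
Accessibility: uRu, uRv, uRw, vRv, wRw

Satisfiable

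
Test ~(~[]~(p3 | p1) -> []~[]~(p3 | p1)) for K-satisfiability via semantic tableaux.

1. ~(~[]~(p3 | p1) -> []~[]~(p3 | p1)), w0
2. ~[]~(p3 | p1), w0
3. ~[]~[]~(p3 | p1), w0
4. p3 | p1, w1
5. p1, w1
6. []~(p3 | p1), w2
Accessibility: w0Rw1, w0Rw2

Yes, satisfiable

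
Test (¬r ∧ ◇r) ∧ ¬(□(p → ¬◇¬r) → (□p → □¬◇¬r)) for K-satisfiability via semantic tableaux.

1. (¬r ∧ ◇r) ∧ ¬(□(p → ¬◇¬r) → (□p → □¬◇¬r)), 0
2. ¬r ∧ ◇r, 0   [∧-rule on 1]
3. ¬(□(p → ¬◇¬r) → (□p → □¬◇¬r)), 0   [∧-rule on 1]
4. ¬r, 0   [∧-rule on 2]
5. ◇r, 0   [∧-rule on 2]
6. □(p → ¬◇¬r), 0   [¬→-rule on 3]
7. ¬(□p → □¬◇¬r), 0   [¬→-rule on 3]
8. □p, 0   [¬→-rule on 7]
9. ¬□¬◇¬r, 0   [¬→-rule on 7]
10. r, 1   [◇-rule on 5: fresh world 1, 0R1]
11. p → ¬◇¬r, 1   [□-rule on 6 via 0R1]
12. p, 1   [□-rule on 8 via 0R1]
13. ¬◇¬r, 1   [→-rule on 11 (branches; this branch)]
14. ◇¬r, 2   [¬□-rule on 9: fresh world 2, 0R2]
15. p → ¬◇¬r, 2   [□-rule on 6 via 0R2]
16. p, 2   [□-rule on 8 via 0R2]
17. ¬◇¬r, 2   [→-rule on 15 (branches; this branch)]
18. ¬r, 3   [◇-rule on 14: fresh world 3, 2R3]
19. r, 3   [¬◇-rule on 17 via 2R3]
Accessibility: 0R1, 0R2, 2R3
Branch closes: r and ¬r both at 3.
Every branch closes; the branch above is one of them.

No, unsatisfiable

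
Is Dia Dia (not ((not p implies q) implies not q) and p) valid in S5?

Tableau for the negation not Dia Dia (not ((not p implies q) implies not q) and p):
1. not Dia Dia (not ((not p implies q) implies not q) and p), w0
2. not Dia (not ((not p implies q) implies not q) and p), w0   [neg-Dia-rule on 1 via w0Rw0]
3. not (not ((not p implies q) implies not q) and p), w0   [neg-Dia-rule on 2 via w0Rw0]
4. not p, w0   [neg-and-rule on 3 (branches; this branch)]
Accessibility: w0Rw0
The negation has an open branch (countermodel exists).

No, not valid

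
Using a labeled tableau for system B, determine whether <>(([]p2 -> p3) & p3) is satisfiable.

1. <>(([]p2 -> p3) & p3), u
2. ([]p2 -> p3) & p3, v
3. []p2 -> p3, v
4. p3, v
Accessibility: uRu, uRv, vRu, vRv

Satisfiable (open branch found)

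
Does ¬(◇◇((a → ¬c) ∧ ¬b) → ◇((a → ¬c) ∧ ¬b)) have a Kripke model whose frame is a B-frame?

Yes, satisfiable

1. ¬(◇◇((a → ¬c) ∧ ¬b) → ◇((a → ¬c) ∧ ¬b)), 0
2. ◇◇((a → ¬c) ∧ ¬b), 0   [¬→-rule on 1]
3. ¬◇((a → ¬c) ∧ ¬b), 0   [¬→-rule on 1]
4. ¬((a → ¬c) ∧ ¬b), 0   [¬◇-rule on 3 via 0R0]
5. b, 0   [¬∧-rule on 4 (branches; this branch)]
6. ◇((a → ¬c) ∧ ¬b), 1   [◇-rule on 2: fresh world 1, 0R1]
7. ¬((a → ¬c) ∧ ¬b), 1   [¬◇-rule on 3 via 0R1]
8. b, 1   [¬∧-rule on 7 (branches; this branch)]
9. (a → ¬c) ∧ ¬b, 2   [◇-rule on 6: fresh world 2, 1R2]
10. a → ¬c, 2   [∧-rule on 9]
11. ¬b, 2   [∧-rule on 9]
12. ¬c, 2   [→-rule on 10 (branches; this branch)]
Accessibility: 0R0, 0R1, 1R0, 1R1, 1R2, 2R1, 2R2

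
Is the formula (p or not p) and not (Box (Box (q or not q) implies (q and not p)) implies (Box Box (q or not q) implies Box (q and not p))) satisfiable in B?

1. (p or not p) and not (Box (Box (q or not q) implies (q and not p)) implies (Box Box (q or not q) implies Box (q and not p))), u
2. p or not p, u
3. not (Box (Box (q or not q) implies (q and not p)) implies (Box Box (q or not q) implies Box (q and not p))), u
4. Box (Box (q or not q) implies (q and not p)), u
5. not (Box Box (q or not q) implies Box (q and not p)), u
6. Box Box (q or not q), u
7. not Box (q and not p), u
8. Box (q or not q) implies (q and not p), u
9. Box (q or not q), u
10. q or not q, u
11. not p, u
12. q and not p, u
13. q, u
14. not (q and not p), v
15. Box (q or not q) implies (q and not p), v
16. Box (q or not q), v
17. q or not q, v
18. p, v
19. not Box (q or not q), v
20. not q, v
21. not (q or not q), w
22. not q, w
23. q, w
Accessibility: uRu, uRv, vRu, vRv, vRw, wRv, wRw
Branch closes: q and not q both at w.
Every branch closes; the branch above is one of them.

Unsatisfiable (every branch closes)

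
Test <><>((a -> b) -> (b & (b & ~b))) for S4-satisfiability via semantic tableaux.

Yes, satisfiable

1. <><>((a -> b) -> (b & (b & ~b))), u
2. <>((a -> b) -> (b & (b & ~b))), v
3. (a -> b) -> (b & (b & ~b)), w
4. ~(a -> b), w
5. a, w
6. ~b, w
Accessibility: uRu, uRv, uRw, vRv, vRw, wRw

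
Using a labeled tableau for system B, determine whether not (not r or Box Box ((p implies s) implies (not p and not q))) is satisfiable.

Yes, satisfiable

1. not (not r or Box Box ((p implies s) implies (not p and not q))), u
2. r, u   [neg-or-rule on 1]
3. not Box Box ((p implies s) implies (not p and not q)), u   [neg-or-rule on 1]
4. not Box ((p implies s) implies (not p and not q)), v   [neg-Box-rule on 3: fresh world v, uRv]
5. not ((p implies s) implies (not p and not q)), w   [neg-Box-rule on 4: fresh world w, vRw]
6. p implies s, w   [neg-implies-rule on 5]
7. not (not p and not q), w   [neg-implies-rule on 5]
8. s, w   [implies-rule on 6 (branches; this branch)]
9. q, w   [neg-and-rule on 7 (branches; this branch)]
Accessibility: uRu, uRv, vRu, vRv, vRw, wRv, wRw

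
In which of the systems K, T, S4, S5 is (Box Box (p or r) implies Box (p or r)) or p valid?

T, S4, S5

T-tableau for the negation not ((Box Box (p or r) implies Box (p or r)) or p):
1. not ((Box Box (p or r) implies Box (p or r)) or p), u
2. not (Box Box (p or r) implies Box (p or r)), u   [neg-or-rule on 1]
3. not p, u   [neg-or-rule on 1]
4. Box Box (p or r), u   [neg-implies-rule on 2]
5. not Box (p or r), u   [neg-implies-rule on 2]
6. Box (p or r), u   [Box-rule on 4 via uRu]
7. p or r, u   [Box-rule on 6 via uRu]
8. r, u   [or-rule on 7 (branches; this branch)]
9. not (p or r), v   [neg-Box-rule on 5: fresh world v, uRv]
10. not p, v   [neg-or-rule on 9]
11. not r, v   [neg-or-rule on 9]
12. Box (p or r), v   [Box-rule on 4 via uRv]
13. p or r, v   [Box-rule on 6 via uRv]
14. r, v   [or-rule on 13 (branches; this branch)]
Accessibility: uRu, uRv, vRv
Branch closes: r and not r both at v.
Every branch closes (one shown): valid in T, hence also in S4, S5 (every theorem of T is a theorem of S4 and S5).
K-tableau for the negation not ((Box Box (p or r) implies Box (p or r)) or p):
1. not ((Box Box (p or r) implies Box (p or r)) or p), u
2. not (Box Box (p or r) implies Box (p or r)), u   [neg-or-rule on 1]
3. not p, u   [neg-or-rule on 1]
4. Box Box (p or r), u   [neg-implies-rule on 2]
5. not Box (p or r), u   [neg-implies-rule on 2]
6. not (p or r), v   [neg-Box-rule on 5: fresh world v, uRv]
7. not p, v   [neg-or-rule on 6]
8. not r, v   [neg-or-rule on 6]
9. Box (p or r), v   [Box-rule on 4 via uRv]
Accessibility: uRv
Complete open branch: countermodel on a K-frame, so not valid in K.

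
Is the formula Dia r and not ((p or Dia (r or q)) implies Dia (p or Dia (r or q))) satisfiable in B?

1. Dia r and not ((p or Dia (r or q)) implies Dia (p or Dia (r or q))), u
2. Dia r, u
3. not ((p or Dia (r or q)) implies Dia (p or Dia (r or q))), u
4. p or Dia (r or q), u
5. not Dia (p or Dia (r or q)), u
6. not (p or Dia (r or q)), u
7. not p, u
8. not Dia (r or q), u
9. not (r or q), u
10. not r, u
11. not q, u
12. Dia (r or q), u
13. r, v
14. not (p or Dia (r or q)), v
15. not p, v
16. not Dia (r or q), v
17. not (r or q), v
18. not r, v
19. not q, v
Accessibility: uRu, uRv, vRu, vRv
Branch closes: r and not r both at v.
Every branch closes; the branch above is one of them.

Unsatisfiable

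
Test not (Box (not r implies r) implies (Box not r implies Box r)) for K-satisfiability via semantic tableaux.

No, unsatisfiable

1. not (Box (not r implies r) implies (Box not r implies Box r)), 0
2. Box (not r implies r), 0
3. not (Box not r implies Box r), 0
4. Box not r, 0
5. not Box r, 0
6. not r, 1
7. not r implies r, 1
8. r, 1
Accessibility: 0R1
Branch closes: r and not r both at 1.
All branches of the tableau close; one closing branch shown above.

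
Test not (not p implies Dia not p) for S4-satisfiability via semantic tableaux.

1. not (not p implies Dia not p), w0
2. not p, w0
3. not Dia not p, w0
4. p, w0
Accessibility: w0Rw0
Branch closes: p and not p both at w0.
(One branch shown.) All branches close.

Unsatisfiable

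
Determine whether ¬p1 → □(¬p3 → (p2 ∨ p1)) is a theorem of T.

Tableau for the negation ¬(¬p1 → □(¬p3 → (p2 ∨ p1))):
1. ¬(¬p1 → □(¬p3 → (p2 ∨ p1))), w0
2. ¬p1, w0
3. ¬□(¬p3 → (p2 ∨ p1)), w0
4. ¬(¬p3 → (p2 ∨ p1)), w1
5. ¬p3, w1
6. ¬(p2 ∨ p1), w1
7. ¬p2, w1
8. ¬p1, w1
Accessibility: w0Rw0, w0Rw1, w1Rw1
The negation has an open branch (countermodel exists).

Not valid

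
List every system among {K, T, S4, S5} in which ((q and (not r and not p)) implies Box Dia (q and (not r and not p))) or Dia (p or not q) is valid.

S5

S4-tableau for the negation not (((q and (not r and not p)) implies Box Dia (q and (not r and not p))) or Dia (p or not q)):
1. not (((q and (not r and not p)) implies Box Dia (q and (not r and not p))) or Dia (p or not q)), w0
2. not ((q and (not r and not p)) implies Box Dia (q and (not r and not p))), w0   [neg-or-rule on 1]
3. not Dia (p or not q), w0   [neg-or-rule on 1]
4. q and (not r and not p), w0   [neg-implies-rule on 2]
5. not Box Dia (q and (not r and not p)), w0   [neg-implies-rule on 2]
6. q, w0   [and-rule on 4]
7. not r and not p, w0   [and-rule on 4]
8. not r, w0   [and-rule on 7]
9. not p, w0   [and-rule on 7]
10. not (p or not q), w0   [neg-Dia-rule on 3 via w0Rw0]
11. not Dia (q and (not r and not p)), w1   [neg-Box-rule on 5: fresh world w1, w0Rw1]
12. not (p or not q), w1   [neg-Dia-rule on 3 via w0Rw1]
13. not p, w1   [neg-or-rule on 12]
14. q, w1   [neg-or-rule on 12]
15. not (q and (not r and not p)), w1   [neg-Dia-rule on 11 via w1Rw1]
16. not (not r and not p), w1   [neg-and-rule on 15 (branches; this branch)]
17. r, w1   [neg-and-rule on 16 (branches; this branch)]
Accessibility: w0Rw0, w0Rw1, w1Rw1
Complete open branch: countermodel on an S4-frame, so not valid in S4, nor in K, T (the same frame is also a K-frame and a T-frame).
S5-tableau for the negation not (((q and (not r and not p)) implies Box Dia (q and (not r and not p))) or Dia (p or not q)):
1. not (((q and (not r and not p)) implies Box Dia (q and (not r and not p))) or Dia (p or not q)), w0
2. not ((q and (not r and not p)) implies Box Dia (q and (not r and not p))), w0   [neg-or-rule on 1]
3. not Dia (p or not q), w0   [neg-or-rule on 1]
4. q and (not r and not p), w0   [neg-implies-rule on 2]
5. not Box Dia (q and (not r and not p)), w0   [neg-implies-rule on 2]
6. q, w0   [and-rule on 4]
7. not r and not p, w0   [and-rule on 4]
8. not r, w0   [and-rule on 7]
9. not p, w0   [and-rule on 7]
10. not (p or not q), w0   [neg-Dia-rule on 3 via w0Rw0]
11. not Dia (q and (not r and not p)), w1   [neg-Box-rule on 5: fresh world w1, w0Rw1]
12. not (p or not q), w1   [neg-Dia-rule on 3 via w0Rw1]
13. not p, w1   [neg-or-rule on 12]
14. q, w1   [neg-or-rule on 12]
15. not (q and (not r and not p)), w0   [neg-Dia-rule on 11 via w1Rw0]
16. not (q and (not r and not p)), w1   [neg-Dia-rule on 11 via w1Rw1]
17. not (not r and not p), w0   [neg-and-rule on 15 (branches; this branch)]
18. not (not r and not p), w1   [neg-and-rule on 16 (branches; this branch)]
19. p, w0   [neg-and-rule on 17 (branches; this branch)]
Accessibility: w0Rw0, w0Rw1, w1Rw0, w1Rw1
Branch closes: p and not p both at w0.
Every branch closes (one shown): valid in S5.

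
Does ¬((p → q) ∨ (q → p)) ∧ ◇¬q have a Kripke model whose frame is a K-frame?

Unsatisfiable

1. ¬((p → q) ∨ (q → p)) ∧ ◇¬q, u
2. ¬((p → q) ∨ (q → p)), u   [∧-rule on 1]
3. ◇¬q, u   [∧-rule on 1]
4. ¬(p → q), u   [¬∨-rule on 2]
5. ¬(q → p), u   [¬∨-rule on 2]
6. p, u   [¬→-rule on 4]
7. ¬q, u   [¬→-rule on 4]
8. q, u   [¬→-rule on 5]
9. ¬p, u   [¬→-rule on 5]
Branch closes: q and ¬q both at u.
Every branch closes; the branch above is one of them.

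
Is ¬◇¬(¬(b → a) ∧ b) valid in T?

Not valid

Tableau for the negation ◇¬(¬(b → a) ∧ b):
1. ◇¬(¬(b → a) ∧ b), 0
2. ¬(¬(b → a) ∧ b), 1   [◇-rule on 1: fresh world 1, 0R1]
3. ¬b, 1   [¬∧-rule on 2 (branches; this branch)]
Accessibility: 0R0, 0R1, 1R1
The negation has an open branch (countermodel exists).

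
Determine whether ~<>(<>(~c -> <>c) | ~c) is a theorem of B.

Tableau for the negation <>(<>(~c -> <>c) | ~c):
1. <>(<>(~c -> <>c) | ~c), u
2. <>(~c -> <>c) | ~c, v
3. ~c, v
Accessibility: uRu, uRv, vRu, vRv
The negation has an open branch (countermodel exists).

Invalid (countermodel exists)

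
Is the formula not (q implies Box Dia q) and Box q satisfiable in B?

1. not (q implies Box Dia q) and Box q, u
2. not (q implies Box Dia q), u
3. Box q, u
4. q, u
5. not Box Dia q, u
6. not Dia q, v
7. q, v
8. not q, u
Accessibility: uRu, uRv, vRu, vRv
Branch closes: q and not q both at u.
(One branch shown.) All branches close.

No, unsatisfiable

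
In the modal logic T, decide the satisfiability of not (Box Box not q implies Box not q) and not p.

1. not (Box Box not q implies Box not q) and not p, 0
2. not (Box Box not q implies Box not q), 0   [and-rule on 1]
3. not p, 0   [and-rule on 1]
4. Box Box not q, 0   [neg-implies-rule on 2]
5. not Box not q, 0   [neg-implies-rule on 2]
6. Box not q, 0   [Box-rule on 4 via 0R0]
7. not q, 0   [Box-rule on 6 via 0R0]
8. q, 1   [neg-Box-rule on 5: fresh world 1, 0R1]
9. Box not q, 1   [Box-rule on 4 via 0R1]
10. not q, 1   [Box-rule on 6 via 0R1]
Accessibility: 0R0, 0R1, 1R1
Branch closes: q and not q both at 1.
Every branch closes; the branch above is one of them.

Unsatisfiable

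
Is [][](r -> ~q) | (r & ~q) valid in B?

Tableau for the negation ~([][](r -> ~q) | (r & ~q)):
1. ~([][](r -> ~q) | (r & ~q)), w0
2. ~[][](r -> ~q), w0
3. ~(r & ~q), w0
4. q, w0
5. ~[](r -> ~q), w1
6. ~(r -> ~q), w2
7. r, w2
8. q, w2
Accessibility: w0Rw0, w0Rw1, w1Rw0, w1Rw1, w1Rw2, w2Rw1, w2Rw2
The negation has an open branch (countermodel exists).

Not valid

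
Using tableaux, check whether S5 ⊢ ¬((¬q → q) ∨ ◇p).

Tableau for the negation (¬q → q) ∨ ◇p:
1. (¬q → q) ∨ ◇p, w0
2. ◇p, w0
3. p, w1
Accessibility: w0Rw0, w0Rw1, w1Rw0, w1Rw1
The negation has an open branch (countermodel exists).

No, not valid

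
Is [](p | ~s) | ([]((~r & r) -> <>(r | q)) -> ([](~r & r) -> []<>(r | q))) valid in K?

Valid in K

Tableau for the negation ~([](p | ~s) | ([]((~r & r) -> <>(r | q)) -> ([](~r & r) -> []<>(r | q)))):
1. ~([](p | ~s) | ([]((~r & r) -> <>(r | q)) -> ([](~r & r) -> []<>(r | q)))), 0
2. ~[](p | ~s), 0   [~|-rule on 1]
3. ~([]((~r & r) -> <>(r | q)) -> ([](~r & r) -> []<>(r | q))), 0   [~|-rule on 1]
4. []((~r & r) -> <>(r | q)), 0   [~->-rule on 3]
5. ~([](~r & r) -> []<>(r | q)), 0   [~->-rule on 3]
6. [](~r & r), 0   [~->-rule on 5]
7. ~[]<>(r | q), 0   [~->-rule on 5]
8. ~(p | ~s), 1   [~[]-rule on 2: fresh world 1, 0R1]
9. ~p, 1   [~|-rule on 8]
10. s, 1   [~|-rule on 8]
11. (~r & r) -> <>(r | q), 1   [[]-rule on 4 via 0R1]
12. ~r & r, 1   [[]-rule on 6 via 0R1]
13. ~r, 1   [&-rule on 12]
14. r, 1   [&-rule on 12]
Accessibility: 0R1
Branch closes: r and ~r both at 1.
All branches of the negation close; one closing branch shown above.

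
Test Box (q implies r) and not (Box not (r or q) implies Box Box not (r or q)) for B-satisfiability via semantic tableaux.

1. Box (q implies r) and not (Box not (r or q) implies Box Box not (r or q)), w0
2. Box (q implies r), w0
3. not (Box not (r or q) implies Box Box not (r or q)), w0
4. Box not (r or q), w0
5. not Box Box not (r or q), w0
6. q implies r, w0
7. not (r or q), w0
8. not r, w0
9. not q, w0
10. not Box not (r or q), w1
11. q implies r, w1
12. not (r or q), w1
13. not r, w1
14. not q, w1
15. r or q, w2
16. q, w2
Accessibility: w0Rw0, w0Rw1, w1Rw0, w1Rw1, w1Rw2, w2Rw1, w2Rw2

Satisfiable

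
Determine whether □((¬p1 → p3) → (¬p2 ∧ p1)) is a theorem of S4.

No, not valid

Tableau for the negation ¬□((¬p1 → p3) → (¬p2 ∧ p1)):
1. ¬□((¬p1 → p3) → (¬p2 ∧ p1)), w0
2. ¬((¬p1 → p3) → (¬p2 ∧ p1)), w1   [¬□-rule on 1: fresh world w1, w0Rw1]
3. ¬p1 → p3, w1   [¬→-rule on 2]
4. ¬(¬p2 ∧ p1), w1   [¬→-rule on 2]
5. p3, w1   [→-rule on 3 (branches; this branch)]
6. ¬p1, w1   [¬∧-rule on 4 (branches; this branch)]
Accessibility: w0Rw0, w0Rw1, w1Rw1
The negation has an open branch (countermodel exists).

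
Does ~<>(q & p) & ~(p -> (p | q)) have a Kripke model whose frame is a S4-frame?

1. ~<>(q & p) & ~(p -> (p | q)), u
2. ~<>(q & p), u
3. ~(p -> (p | q)), u
4. p, u
5. ~(p | q), u
6. ~p, u
7. ~q, u
Accessibility: uRu
Branch closes: p and ~p both at u.
All branches of the tableau close; one closing branch shown above.

Unsatisfiable (every branch closes)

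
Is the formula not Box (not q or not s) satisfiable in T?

Yes, satisfiable

1. not Box (not q or not s), w0
2. not (not q or not s), w1
3. q, w1
4. s, w1
Accessibility: w0Rw0, w0Rw1, w1Rw1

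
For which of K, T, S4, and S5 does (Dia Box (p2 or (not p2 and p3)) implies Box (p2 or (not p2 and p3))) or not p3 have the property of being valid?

S5-tableau for the negation not ((Dia Box (p2 or (not p2 and p3)) implies Box (p2 or (not p2 and p3))) or not p3):
1. not ((Dia Box (p2 or (not p2 and p3)) implies Box (p2 or (not p2 and p3))) or not p3), w0
2. not (Dia Box (p2 or (not p2 and p3)) implies Box (p2 or (not p2 and p3))), w0
3. p3, w0
4. Dia Box (p2 or (not p2 and p3)), w0
5. not Box (p2 or (not p2 and p3)), w0
6. Box (p2 or (not p2 and p3)), w1
7. p2 or (not p2 and p3), w0
8. p2 or (not p2 and p3), w1
9. not p2 and p3, w0
10. not p2, w0
11. not p2 and p3, w1
12. not p2, w1
13. p3, w1
14. not (p2 or (not p2 and p3)), w2
15. not p2, w2
16. not (not p2 and p3), w2
17. p2 or (not p2 and p3), w2
18. not p3, w2
19. not p2 and p3, w2
20. p3, w2
Accessibility: w0Rw0, w0Rw1, w0Rw2, w1Rw0, w1Rw1, w1Rw2, w2Rw0, w2Rw1, w2Rw2
Branch closes: p3 and not p3 both at w2.
Every branch closes (one shown): valid in S5.
S4-tableau for the negation not ((Dia Box (p2 or (not p2 and p3)) implies Box (p2 or (not p2 and p3))) or not p3):
1. not ((Dia Box (p2 or (not p2 and p3)) implies Box (p2 or (not p2 and p3))) or not p3), w0
2. not (Dia Box (p2 or (not p2 and p3)) implies Box (p2 or (not p2 and p3))), w0
3. p3, w0
4. Dia Box (p2 or (not p2 and p3)), w0
5. not Box (p2 or (not p2 and p3)), w0
6. Box (p2 or (not p2 and p3)), w1
7. p2 or (not p2 and p3), w1
8. not p2 and p3, w1
9. not p2, w1
10. p3, w1
11. not (p2 or (not p2 and p3)), w2
12. not p2, w2
13. not (not p2 and p3), w2
14. not p3, w2
Accessibility: w0Rw0, w0Rw1, w0Rw2, w1Rw1, w2Rw2
Complete open branch: countermodel on an S4-frame, so not valid in S4, nor in K, T (the same frame is also a K-frame and a T-frame).

S5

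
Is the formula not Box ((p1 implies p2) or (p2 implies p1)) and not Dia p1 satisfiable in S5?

1. not Box ((p1 implies p2) or (p2 implies p1)) and not Dia p1, 0
2. not Box ((p1 implies p2) or (p2 implies p1)), 0
3. not Dia p1, 0
4. not p1, 0
5. not ((p1 implies p2) or (p2 implies p1)), 1
6. not (p1 implies p2), 1
7. not (p2 implies p1), 1
8. p1, 1
9. not p2, 1
10. p2, 1
11. not p1, 1
Accessibility: 0R0, 0R1, 1R0, 1R1
Branch closes: p2 and not p2 both at 1.
All branches of the tableau close; one closing branch shown above.

Unsatisfiable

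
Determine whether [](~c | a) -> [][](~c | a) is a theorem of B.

Tableau for the negation ~([](~c | a) -> [][](~c | a)):
1. ~([](~c | a) -> [][](~c | a)), w0
2. [](~c | a), w0   [~->-rule on 1]
3. ~[][](~c | a), w0   [~->-rule on 1]
4. ~c | a, w0   [[]-rule on 2 via w0Rw0]
5. a, w0   [|-rule on 4 (branches; this branch)]
6. ~[](~c | a), w1   [~[]-rule on 3: fresh world w1, w0Rw1]
7. ~c | a, w1   [[]-rule on 2 via w0Rw1]
8. a, w1   [|-rule on 7 (branches; this branch)]
9. ~(~c | a), w2   [~[]-rule on 6: fresh world w2, w1Rw2]
10. c, w2   [~|-rule on 9]
11. ~a, w2   [~|-rule on 9]
Accessibility: w0Rw0, w0Rw1, w1Rw0, w1Rw1, w1Rw2, w2Rw1, w2Rw2
The negation has an open branch (countermodel exists).

Not valid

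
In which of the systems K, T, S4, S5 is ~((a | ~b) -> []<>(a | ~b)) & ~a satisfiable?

K, T, S4

S5-tableau for the formula:
1. ~((a | ~b) -> []<>(a | ~b)) & ~a, 0
2. ~((a | ~b) -> []<>(a | ~b)), 0
3. ~a, 0
4. a | ~b, 0
5. ~[]<>(a | ~b), 0
6. ~b, 0
7. ~<>(a | ~b), 1
8. ~(a | ~b), 0
9. b, 0
Accessibility: 0R0, 0R1, 1R0, 1R1
Branch closes: b and ~b both at 0.
Every branch closes (one shown): unsatisfiable in S5.
S4-tableau for the formula:
1. ~((a | ~b) -> []<>(a | ~b)) & ~a, 0
2. ~((a | ~b) -> []<>(a | ~b)), 0
3. ~a, 0
4. a | ~b, 0
5. ~[]<>(a | ~b), 0
6. ~b, 0
7. ~<>(a | ~b), 1
8. ~(a | ~b), 1
9. ~a, 1
10. b, 1
Accessibility: 0R0, 0R1, 1R1
Complete open branch: satisfiable in S4, hence also in K, T (this S4-model is also a K-model and a T-model).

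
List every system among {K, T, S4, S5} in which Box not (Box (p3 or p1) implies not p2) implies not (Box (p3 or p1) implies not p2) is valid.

T, S4, S5

K-tableau for the negation not (Box not (Box (p3 or p1) implies not p2) implies not (Box (p3 or p1) implies not p2)):
1. not (Box not (Box (p3 or p1) implies not p2) implies not (Box (p3 or p1) implies not p2)), 0
2. Box not (Box (p3 or p1) implies not p2), 0
3. Box (p3 or p1) implies not p2, 0
4. not p2, 0
Complete open branch: countermodel on a K-frame, so not valid in K.
T-tableau for the negation not (Box not (Box (p3 or p1) implies not p2) implies not (Box (p3 or p1) implies not p2)):
1. not (Box not (Box (p3 or p1) implies not p2) implies not (Box (p3 or p1) implies not p2)), 0
2. Box not (Box (p3 or p1) implies not p2), 0
3. Box (p3 or p1) implies not p2, 0
4. not (Box (p3 or p1) implies not p2), 0
5. Box (p3 or p1), 0
6. p2, 0
7. p3 or p1, 0
8. not Box (p3 or p1), 0
9. p1, 0
10. not (p3 or p1), 1
11. not p3, 1
12. not p1, 1
13. not (Box (p3 or p1) implies not p2), 1
14. Box (p3 or p1), 1
15. p2, 1
16. p3 or p1, 1
17. p1, 1
Accessibility: 0R0, 0R1, 1R1
Branch closes: p1 and not p1 both at 1.
Every branch closes (one shown): valid in T, hence also in S4, S5 (every theorem of T is a theorem of S4 and S5).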